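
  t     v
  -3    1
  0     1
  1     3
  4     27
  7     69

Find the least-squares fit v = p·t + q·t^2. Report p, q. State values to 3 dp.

Normal-equation sums: Σt·t = 75, Σt·t^2 = 381, Σt^2·t^2 = 2739.
Moment sums: Σt·v = 591, Σt^2·v = 3825.
Normal equations: [[75, 381]; [381, 2739]]·[p, q]ᵀ = [591, 3825]ᵀ.
Eliminating q: 2739·(row 1) − 381·(row 2) gives 60264·p = 2739·591 − 381·3825 = 161424, so p = 2242/837.
Then q = (3825 − 381·(2242/837))/2739 = 857/837.

p = 2.679, q = 1.024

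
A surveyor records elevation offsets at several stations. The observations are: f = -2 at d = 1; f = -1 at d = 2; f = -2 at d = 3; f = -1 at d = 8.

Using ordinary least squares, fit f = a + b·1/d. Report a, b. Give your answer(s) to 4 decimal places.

Forming XᵀX = [[4, 47/24]; [47/24, 793/576]] and Xᵀf = [-6, -79/24]ᵀ gives XᵀX·[a, b]ᵀ = Xᵀf.
det = 4·(793/576) − (47/24)² = 107/64.
a = ((-6)·(793/576) − (47/24)·(-79/24))/(107/64) = -1045/963; b = (4·(-79/24) − (47/24)·(-6))/(107/64) = -272/321.

a = -1.0852, b = -0.8474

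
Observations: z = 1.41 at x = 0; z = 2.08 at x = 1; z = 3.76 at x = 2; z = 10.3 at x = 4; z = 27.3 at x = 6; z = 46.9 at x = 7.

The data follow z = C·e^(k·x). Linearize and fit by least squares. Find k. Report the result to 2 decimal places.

k = 0.50

Let Y = ln z. Fitting Y = k·x + ln C by least squares:
XᵀX = [[106.0000, 20.0000]; [20.0000, 6]], rhs = [59.4872, 11.8874]ᵀ  (here Σx = 20.0000, Σ(x)² = 106.0000, Σln z = 11.8874, Σx·ln z = 59.4872).
Slope k = (n·Σx·ln z − Σx·Σln z)/(n·Σ(x)² − (Σx)²) = (6·59.4872 − 20.0000·11.8874)/236.0000 = 0.50498; ln C = (Σln z − k·Σx)/n = 0.29798.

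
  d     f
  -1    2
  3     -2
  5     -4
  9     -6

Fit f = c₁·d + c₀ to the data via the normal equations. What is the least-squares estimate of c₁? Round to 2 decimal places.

c₁ = -0.81

From the data, Σd·d = 116, Σd = 16, Σ1 = 4.
For Mᵀf: Σd·f = -82, Σf = -10.
det = 116·4 − 16² = 208.
c₁ = ((-82)·4 − 16·(-10))/208 = -21/26; c₀ = (116·(-10) − 16·(-82))/208 = 19/26.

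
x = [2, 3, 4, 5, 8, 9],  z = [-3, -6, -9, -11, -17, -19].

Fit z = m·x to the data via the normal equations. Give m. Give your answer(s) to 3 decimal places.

With design matrix M, MᵀM = [[199]] and Mᵀz = [-422]ᵀ.
m = (-422)/199 = -2.1206.

m = -2.121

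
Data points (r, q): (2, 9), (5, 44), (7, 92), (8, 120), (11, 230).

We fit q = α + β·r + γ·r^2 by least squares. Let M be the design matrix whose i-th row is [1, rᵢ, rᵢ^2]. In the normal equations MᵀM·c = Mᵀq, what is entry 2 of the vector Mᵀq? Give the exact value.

4372

Entry 2 ↔ basis r, so (Mᵀq)_{2} = Σᵢ (r)·qᵢ = (2)·(9) + (5)·(44) + (7)·(92) + (8)·(120) + (11)·(230) = 4372.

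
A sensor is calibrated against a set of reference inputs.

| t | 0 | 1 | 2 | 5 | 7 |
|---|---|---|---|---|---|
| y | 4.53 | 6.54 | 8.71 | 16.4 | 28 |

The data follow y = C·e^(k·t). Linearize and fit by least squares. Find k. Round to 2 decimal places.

With ln yᵢ as the transformed response and tᵢ as the regressor:
Σt = 15.0000, Σ(t)² = 79.0000, Σln y = 11.6826, Σt·ln y = 43.5187.
Equations: 79.0000·k + 15.0000·ln C = 43.5187;  15.0000·k + 5·ln C = 11.6826.
Solving (det = 170.0000): k = 0.24914, ln C = 1.58909.

k = 0.25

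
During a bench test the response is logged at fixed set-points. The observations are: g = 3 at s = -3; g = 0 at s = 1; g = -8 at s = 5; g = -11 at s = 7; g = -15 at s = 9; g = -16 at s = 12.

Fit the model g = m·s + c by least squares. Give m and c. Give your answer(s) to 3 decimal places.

m = -1.412, c = -0.538

Setting ∂/∂m … = 0 gives: 309·m + 31·c = -453;  31·m + 6·c = -47.
(Σs·s = 309, Σs = 31, Σ1 = 6, Σs·g = -453, Σg = -47.)
det = 309·6 − 31² = 893.
m = ((-453)·6 − 31·(-47))/893 = -1261/893; c = (309·(-47) − 31·(-453))/893 = -480/893.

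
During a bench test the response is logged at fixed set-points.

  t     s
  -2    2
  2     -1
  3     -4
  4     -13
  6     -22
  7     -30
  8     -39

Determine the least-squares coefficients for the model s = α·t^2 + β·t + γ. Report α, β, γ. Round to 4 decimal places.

From the data, Σt^2·t^2 = 8162, Σt^2·t = 1162, Σt^2 = 182, Σt·t = 182, Σt = 28, Σ1 = 7.
Right-hand side: Σt^2·s = -4998, Σt·s = -724, Σs = -107.
AᵀA·[α, β, γ]ᵀ = Aᵀs becomes [[8162, 1162, 182]; [1162, 182, 28]; [182, 28, 7]]·[α, β, γ]ᵀ = [-4998, -724, -107]ᵀ.
Solving the 3×3 system (Gaussian elimination) gives α = -17/33, β = -239/231, γ = 173/77.

α = -0.5152, β = -1.0346, γ = 2.2468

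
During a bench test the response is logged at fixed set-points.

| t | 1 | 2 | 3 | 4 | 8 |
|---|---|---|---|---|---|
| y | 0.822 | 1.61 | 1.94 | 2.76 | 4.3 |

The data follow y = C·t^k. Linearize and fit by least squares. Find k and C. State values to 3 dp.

Let Y = ln y. Fitting Y = k·ln t + ln C by least squares:
Σln t = 5.2575, Σ(ln t)² = 7.9333, Σln y = 3.4168, Σln t·ln y = 5.4987.
Equations: 7.9333·k + 5.2575·ln C = 5.4987;  5.2575·k + 5·ln C = 3.4168.
Slope k = (n·Σln t·ln y − Σln t·Σln y)/(n·Σ(ln t)² − (Σln t)²) = (5·5.4987 − 5.2575·3.4168)/12.0252 = 0.79248; ln C = (Σln y − k·Σln t)/n = -0.14994, so C = exp(-0.14994) = 0.86076.

k = 0.792, C = 0.861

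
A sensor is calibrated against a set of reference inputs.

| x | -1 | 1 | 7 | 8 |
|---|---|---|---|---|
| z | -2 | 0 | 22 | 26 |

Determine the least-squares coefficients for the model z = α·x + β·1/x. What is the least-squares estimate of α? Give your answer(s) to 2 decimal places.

From the data, Σx·x = 115, Σx·1/x = 4, Σ1/x·1/x = 6385/3136.
For Mᵀz: Σx·z = 364, Σ1/x·z = 235/28.
Δ = 115·(6385/3136) − 4² = 684099/3136.
α = (364·(6385/3136) − 4·(235/28))/(684099/3136) = 82180/25337; β = (115·(235/28) − 4·364)/(684099/3136) = -57008/25337.

α = 3.24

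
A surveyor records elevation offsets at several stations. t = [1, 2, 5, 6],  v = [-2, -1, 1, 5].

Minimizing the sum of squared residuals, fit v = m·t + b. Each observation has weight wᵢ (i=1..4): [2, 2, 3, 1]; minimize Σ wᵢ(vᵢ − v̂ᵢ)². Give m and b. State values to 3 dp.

Forming AᵀWA = [[121, 27]; [27, 8]] and AᵀWv = [37, 2]ᵀ gives AᵀWA·[m, b]ᵀ = AᵀWv.
Eliminating b: 8·(row 1) − 27·(row 2) gives 239·m = 8·37 − 27·2 = 242, so m = 242/239.
Then b = (2 − 27·(242/239))/8 = -757/239.

m = 1.013, b = -3.167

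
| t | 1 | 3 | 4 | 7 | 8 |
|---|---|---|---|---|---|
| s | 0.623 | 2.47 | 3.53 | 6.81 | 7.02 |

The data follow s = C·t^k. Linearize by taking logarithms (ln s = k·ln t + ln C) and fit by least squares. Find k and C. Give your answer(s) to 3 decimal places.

With ln sᵢ as the transformed response and ln tᵢ as the regressor:
XᵀX = [[11.2394, 6.5103]; [6.5103, 5]], rhs = [10.5273, 5.5595]ᵀ  (here Σln t = 6.5103, Σ(ln t)² = 11.2394, Σln s = 5.5595, Σln t·ln s = 10.5273).
Slope k = (n·Σln t·ln s − Σln t·Σln s)/(n·Σ(ln t)² − (Σln t)²) = (5·10.5273 − 6.5103·5.5595)/13.8136 = 1.19034; ln C = (Σln s − k·Σln t)/n = -0.43799, so C = exp(-0.43799) = 0.64533.

k = 1.190, C = 0.645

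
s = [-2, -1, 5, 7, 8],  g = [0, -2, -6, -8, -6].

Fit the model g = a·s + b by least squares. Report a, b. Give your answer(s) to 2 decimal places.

a = -0.67, b = -2.12

The normal equations are: 143·a + 17·b = -132;  17·a + 5·b = -22.
(Σs·s = 143, Σs = 17, Σ1 = 5, Σs·g = -132, Σg = -22.)
Δ = 143·5 − 17² = 426.
a = ((-132)·5 − 17·(-22))/426 = -143/213; b = (143·(-22) − 17·(-132))/426 = -451/213.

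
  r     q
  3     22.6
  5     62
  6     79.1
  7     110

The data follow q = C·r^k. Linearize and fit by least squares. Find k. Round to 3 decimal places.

k = 1.849

Taking logs, ln q = k·ln r + ln C, so regress ln q on ln r.
AᵀA = [[10.7942, 6.4457]; [6.4457, 4]], rhs = [27.0458, 16.3163]ᵀ  (here Σln r = 6.4457, Σ(ln r)² = 10.7942, Σln q = 16.3163, Σln r·ln q = 27.0458).
Solving (det = 1.6295): k = 1.84894, ln C = 1.09963.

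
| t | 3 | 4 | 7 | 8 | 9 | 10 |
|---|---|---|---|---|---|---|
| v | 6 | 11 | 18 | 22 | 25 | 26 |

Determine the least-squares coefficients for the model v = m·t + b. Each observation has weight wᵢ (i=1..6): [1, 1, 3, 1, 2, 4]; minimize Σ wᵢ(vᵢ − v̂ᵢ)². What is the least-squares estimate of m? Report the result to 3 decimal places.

m = 2.776

AᵀWA·[m, b]ᵀ = AᵀWv reads: 798·m + 94·b = 2106;  94·m + 12·b = 247.
(Σwᵢ·t·t = 798, Σwᵢ·t = 94, Σwᵢ·1 = 12, Σwᵢ·t·v = 2106, Σwᵢ·v = 247.)
Eliminating b: 12·(row 1) − 94·(row 2) gives 740·m = 12·2106 − 94·247 = 2054, so m = 1027/370.
Then b = (247 − 94·(1027/370))/12 = -429/370.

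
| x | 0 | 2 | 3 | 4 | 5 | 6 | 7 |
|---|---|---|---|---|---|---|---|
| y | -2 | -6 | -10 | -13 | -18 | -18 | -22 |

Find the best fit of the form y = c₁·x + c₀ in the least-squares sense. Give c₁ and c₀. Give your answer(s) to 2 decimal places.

c₁ = -2.95, c₀ = -1.35

Entries of MᵀM: Σx·x = 139, Σx = 27, Σ1 = 7.
Moment sums: Σx·y = -446, Σy = -89.
Normal equations: [[139, 27]; [27, 7]]·[c₁, c₀]ᵀ = [-446, -89]ᵀ.
Determinant 139·7 − 27² = 244.
c₁ = ((-446)·7 − 27·(-89))/244 = -719/244; c₀ = (139·(-89) − 27·(-446))/244 = -329/244.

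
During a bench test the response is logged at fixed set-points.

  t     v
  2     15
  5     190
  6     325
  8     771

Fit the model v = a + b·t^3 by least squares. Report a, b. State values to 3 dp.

a = 2.308, b = 1.500

MᵀM·[a, b]ᵀ = Mᵀv reads: 4·a + 861·b = 1301;  861·a + 324489·b = 488822.
Δ = 4·324489 − 861² = 556635.
a = (1301·324489 − 861·488822)/556635 = 428149/185545; b = (4·488822 − 861·1301)/556635 = 835127/556635.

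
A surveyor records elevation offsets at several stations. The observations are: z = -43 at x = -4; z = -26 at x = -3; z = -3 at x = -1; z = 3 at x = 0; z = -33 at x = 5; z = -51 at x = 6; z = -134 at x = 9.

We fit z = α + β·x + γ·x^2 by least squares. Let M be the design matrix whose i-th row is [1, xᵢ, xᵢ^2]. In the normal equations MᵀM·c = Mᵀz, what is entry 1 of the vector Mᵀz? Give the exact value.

-287

Entry 1 ↔ basis 1, so (Mᵀz)_{1} = Σᵢ zᵢ = (1)·(-43) + (1)·(-26) + (1)·(-3) + (1)·(3) + (1)·(-33) + (1)·(-51) + (1)·(-134) = -287.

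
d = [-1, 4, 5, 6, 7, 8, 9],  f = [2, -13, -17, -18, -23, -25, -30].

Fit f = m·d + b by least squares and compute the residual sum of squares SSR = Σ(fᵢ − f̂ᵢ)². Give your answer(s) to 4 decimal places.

The normal equations are: 272·m + 38·b = -878;  38·m + 7·b = -124.
det = 272·7 − 38² = 460.
m = ((-878)·7 − 38·(-124))/460 = -717/230; b = (272·(-124) − 38·(-878))/460 = -91/115.
Residuals: -15/46, 6/23, -143/230, 172/115, -89/230, 84/115, -53/46; SSR = 553/115.

SSR = 4.8087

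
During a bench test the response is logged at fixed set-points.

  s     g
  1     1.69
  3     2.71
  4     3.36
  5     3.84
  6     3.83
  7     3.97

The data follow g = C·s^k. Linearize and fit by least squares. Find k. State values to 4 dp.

k = 0.4624

Let Y = ln g. Fitting Y = k·ln s + ln C by least squares:
AᵀA = [[12.7160, 7.8320]; [7.8320, 6]], rhs = [10.0299, 6.8007]ᵀ  (here Σln s = 7.8320, Σ(ln s)² = 12.7160, Σln g = 6.8007, Σln s·ln g = 10.0299).
Solving (det = 14.9557): k = 0.46242, ln C = 0.52984.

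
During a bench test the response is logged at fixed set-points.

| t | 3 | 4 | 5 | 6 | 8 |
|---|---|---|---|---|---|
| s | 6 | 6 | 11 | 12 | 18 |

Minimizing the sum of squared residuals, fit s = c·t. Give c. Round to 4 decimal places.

c = 2.0867

From the data, Σt·t = 150.
Right-hand side: Σt·s = 313.
XᵀX·[c]ᵀ = Xᵀs becomes [[150]]·[c]ᵀ = [313]ᵀ.
c = 313/150 = 2.08667.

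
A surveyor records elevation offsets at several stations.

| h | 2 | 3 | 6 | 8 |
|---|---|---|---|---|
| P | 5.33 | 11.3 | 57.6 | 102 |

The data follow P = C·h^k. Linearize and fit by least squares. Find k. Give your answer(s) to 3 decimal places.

k = 2.171

Linearized form: ln P = k·ln h + ln C. From the 4 transformed points,
Σln h = 5.6630, Σ(ln h)² = 9.2219, Σln P = 12.7766, Σln h·ln P = 20.7041.
Equations: 9.2219·k + 5.6630·ln C = 20.7041;  5.6630·k + 4·ln C = 12.7766.
Δ = 9.2219·4 − (5.6630)² = 4.8184; k = (20.7041·4 − 5.6630·12.7766)/4.8184 = 2.17141, ln C = (9.2219·12.7766 − 5.6630·20.7041)/4.8184 = 0.12001.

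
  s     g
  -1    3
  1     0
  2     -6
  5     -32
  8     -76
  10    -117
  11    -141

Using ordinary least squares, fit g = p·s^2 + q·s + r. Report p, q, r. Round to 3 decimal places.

p = -1.031, q = -1.629, r = 2.219

Normal-equation sums: Σs^2·s^2 = 29380, Σs^2·s = 2976, Σs^2 = 316, Σs·s = 316, Σs = 36, Σ1 = 7.
And Σs^2·g = -34446, Σs·g = -3504, Σg = -369.
MᵀM·[p, q, r]ᵀ = Mᵀg becomes [[29380, 2976, 316]; [2976, 316, 36]; [316, 36, 7]]·[p, q, r]ᵀ = [-34446, -3504, -369]ᵀ.
Inverting the 3×3 Gram matrix, [p, q, r]ᵀ = [-46043/44646, -12121/7441, 7075/3189]ᵀ.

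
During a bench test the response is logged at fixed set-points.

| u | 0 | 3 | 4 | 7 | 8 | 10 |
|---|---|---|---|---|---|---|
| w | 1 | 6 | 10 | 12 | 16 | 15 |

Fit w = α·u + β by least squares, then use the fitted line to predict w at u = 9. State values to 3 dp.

The normal equations are: 238·α + 32·β = 420;  32·α + 6·β = 60.
Determinant 238·6 − 32² = 404.
α = (420·6 − 32·60)/404 = 150/101; β = (238·60 − 32·420)/404 = 210/101.
At u = 9: ŵ = (150/101)·(9) + (210/101)·(1) = 1560/101.

ŵ = 15.446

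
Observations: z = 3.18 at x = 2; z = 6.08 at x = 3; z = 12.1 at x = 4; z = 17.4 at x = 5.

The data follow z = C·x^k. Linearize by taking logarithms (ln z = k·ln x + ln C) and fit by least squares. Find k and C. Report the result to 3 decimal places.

k = 1.897, C = 0.825

Taking logs, ln z = k·ln x + ln C, so regress ln z on ln x.
AᵀA = [[6.1995, 4.7875]; [4.7875, 4]], rhs = [10.8385, 8.3116]ᵀ  (here Σln x = 4.7875, Σ(ln x)² = 6.1995, Σln z = 8.3116, Σln x·ln z = 10.8385).
Solving (det = 1.8779): k = 1.89704, ln C = -0.19263, so C = exp(-0.19263) = 0.82479.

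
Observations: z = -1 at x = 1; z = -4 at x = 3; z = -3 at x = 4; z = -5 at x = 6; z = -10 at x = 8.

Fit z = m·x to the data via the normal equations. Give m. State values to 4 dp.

The normal system MᵀM·[m]ᵀ = Mᵀz is [[126]]·[m]ᵀ = [-135]ᵀ.
m = (-135)/126 = -1.07143.

m = -1.0714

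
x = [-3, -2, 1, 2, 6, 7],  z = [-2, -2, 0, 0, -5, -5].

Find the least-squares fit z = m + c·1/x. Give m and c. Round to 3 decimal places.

m = -2.593, c = 1.597

MᵀM·[m, c]ᵀ = Mᵀz reads: 6·m + (41/42)·c = -14;  (41/42)·m + (2927/1764)·c = 5/42.
Δ = 6·(2927/1764) − (41/42)² = 15881/1764.
m = ((-14)·(2927/1764) − (41/42)·(5/42))/(15881/1764) = -41183/15881; c = (6·(5/42) − (41/42)·(-14))/(15881/1764) = 25368/15881.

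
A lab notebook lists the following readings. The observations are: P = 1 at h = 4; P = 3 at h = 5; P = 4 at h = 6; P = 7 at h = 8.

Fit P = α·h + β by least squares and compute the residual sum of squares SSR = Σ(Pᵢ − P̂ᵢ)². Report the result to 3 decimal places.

Entries of XᵀX: Σh·h = 141, Σh = 23, Σ1 = 4.
And Σh·P = 99, ΣP = 15.
So XᵀX·[α, β]ᵀ = XᵀP: [[141, 23]; [23, 4]]·[α, β]ᵀ = [99, 15]ᵀ.
det = 141·4 − 23² = 35.
α = (99·4 − 23·15)/35 = 51/35; β = (141·15 − 23·99)/35 = -162/35.
Residuals: -1/5, 12/35, -4/35, -1/35; SSR = 6/35.

SSR = 0.171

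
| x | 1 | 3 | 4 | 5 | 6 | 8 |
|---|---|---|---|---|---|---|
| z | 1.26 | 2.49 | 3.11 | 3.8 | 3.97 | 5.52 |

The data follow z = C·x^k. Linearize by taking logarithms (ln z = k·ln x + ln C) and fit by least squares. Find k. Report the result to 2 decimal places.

Let Y = ln z. Fitting Y = k·ln x + ln C by least squares:
Σln x = 7.9655, Σ(ln x)² = 13.2535, Σln z = 6.7002, Σln x·ln z = 10.7467.
Equations: 13.2535·k + 7.9655·ln C = 10.7467;  7.9655·k + 6·ln C = 6.7002.
Slope k = (n·Σln x·ln z − Σln x·Σln z)/(n·Σ(ln x)² − (Σln x)²) = (6·10.7467 − 7.9655·6.7002)/16.0713 = 0.69126; ln C = (Σln z − k·Σln x)/n = 0.19898.

k = 0.69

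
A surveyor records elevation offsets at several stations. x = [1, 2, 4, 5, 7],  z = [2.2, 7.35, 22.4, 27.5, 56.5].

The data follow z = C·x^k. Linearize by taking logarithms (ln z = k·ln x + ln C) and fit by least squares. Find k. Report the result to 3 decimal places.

k = 1.628

Linearized form: ln z = k·ln x + ln C. From the 5 transformed points,
XᵀX = [[8.7791, 5.6348]; [5.6348, 5]], rhs = [18.8769, 13.2406]ᵀ  (here Σln x = 5.6348, Σ(ln x)² = 8.7791, Σln z = 13.2406, Σln x·ln z = 18.8769).
Δ = 8.7791·5 − (5.6348)² = 12.1448; k = (18.8769·5 − 5.6348·13.2406)/12.1448 = 1.62839, ln C = (8.7791·13.2406 − 5.6348·18.8769)/12.1448 = 0.81300.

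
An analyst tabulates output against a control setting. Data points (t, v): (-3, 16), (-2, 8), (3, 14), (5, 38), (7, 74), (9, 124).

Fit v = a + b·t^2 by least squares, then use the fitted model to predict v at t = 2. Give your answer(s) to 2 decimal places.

v̂ = 7.28

Entries of XᵀX: Σ1 = 6, Σt^2 = 177, Σt^2·t^2 = 9765.
Right-hand side: Σv = 274, Σt^2·v = 14922.
Eliminating b: 9765·(row 1) − 177·(row 2) gives 27261·a = 9765·274 − 177·14922 = 34416, so a = 3824/3029.
Then b = (14922 − 177·(3824/3029))/9765 = 13678/9087.
At t = 2: v̂ = (3824/3029)·(1) + (13678/9087)·(4) = 66184/9087.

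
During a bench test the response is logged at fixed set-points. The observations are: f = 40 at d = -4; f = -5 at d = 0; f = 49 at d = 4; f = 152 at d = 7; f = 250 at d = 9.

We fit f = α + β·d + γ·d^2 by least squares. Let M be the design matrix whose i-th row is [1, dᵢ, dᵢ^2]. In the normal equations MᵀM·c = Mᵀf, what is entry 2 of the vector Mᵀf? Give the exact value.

Entry 2 ↔ basis d, so (Mᵀf)_{2} = Σᵢ (d)·fᵢ = (-4)·(40) + (0)·(-5) + (4)·(49) + (7)·(152) + (9)·(250) = 3350.

3350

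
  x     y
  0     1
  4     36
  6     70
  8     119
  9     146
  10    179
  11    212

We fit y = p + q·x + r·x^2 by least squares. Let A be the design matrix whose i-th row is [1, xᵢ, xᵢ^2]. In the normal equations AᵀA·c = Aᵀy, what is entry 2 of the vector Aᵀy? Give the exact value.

Entry 2 ↔ basis x, so (Aᵀy)_{2} = Σᵢ (x)·yᵢ = (0)·(1) + (4)·(36) + (6)·(70) + (8)·(119) + (9)·(146) + (10)·(179) + (11)·(212) = 6952.

6952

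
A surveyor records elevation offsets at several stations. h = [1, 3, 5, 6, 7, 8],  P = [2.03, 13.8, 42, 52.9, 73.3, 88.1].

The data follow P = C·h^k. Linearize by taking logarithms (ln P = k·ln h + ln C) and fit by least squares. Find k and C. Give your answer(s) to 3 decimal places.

Linearized form: ln P = k·ln h + ln C. From the 6 transformed points,
Over the data: Σln h = 8.5252, Σ(ln h)² = 15.1183, Σln P = 19.8118, Σln h·ln P = 33.6790.
Normal system: [[15.1183, 8.5252]; [8.5252, 6]]·[k, ln C]ᵀ = [33.6790, 19.8118]ᵀ.
Slope k = (n·Σln h·ln P − Σln h·Σln P)/(n·Σ(ln h)² − (Σln h)²) = (6·33.6790 − 8.5252·19.8118)/18.0313 = 1.83986; ln C = (Σln P − k·Σln h)/n = 0.68778, so C = exp(0.68778) = 1.98929.

k = 1.840, C = 1.989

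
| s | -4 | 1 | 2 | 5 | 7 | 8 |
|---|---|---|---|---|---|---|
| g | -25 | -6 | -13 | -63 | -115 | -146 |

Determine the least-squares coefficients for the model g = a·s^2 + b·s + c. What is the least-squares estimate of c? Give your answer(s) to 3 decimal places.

c = -1.605

XᵀX·[a, b, c]ᵀ = Xᵀg reads: 7395·a + 925·b + 159·c = -17012;  925·a + 159·b + 19·c = -2220;  159·a + 19·b + 6·c = -368.
(Σs^2·s^2 = 7395, Σs^2·s = 925, Σs^2 = 159, Σs·s = 159, Σs = 19, Σ1 = 6, Σs^2·g = -17012, Σs·g = -2220, Σg = -368.)
Row-reducing yields a = -22749/11398, b = -24611/11398, c = -9147/5699.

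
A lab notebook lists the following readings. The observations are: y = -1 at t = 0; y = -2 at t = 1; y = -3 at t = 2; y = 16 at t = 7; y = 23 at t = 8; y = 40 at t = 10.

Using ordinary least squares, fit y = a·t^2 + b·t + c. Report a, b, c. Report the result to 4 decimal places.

a = 0.5773, b = -1.6201, c = -1.2499

Sums needed: Σt^2·t^2 = 16514, Σt^2·t = 1864, Σt^2 = 218, Σt·t = 218, Σt = 28, Σ1 = 6.
Right-hand side: Σt^2·y = 6242, Σt·y = 688, Σy = 73.
XᵀX·[a, b, c]ᵀ = Xᵀy becomes [[16514, 1864, 218]; [1864, 218, 28]; [218, 28, 6]]·[a, b, c]ᵀ = [6242, 688, 73]ᵀ.
Inverting the 3×3 Gram matrix, [a, b, c]ᵀ = [9711/16820, -2725/1682, -21023/16820]ᵀ.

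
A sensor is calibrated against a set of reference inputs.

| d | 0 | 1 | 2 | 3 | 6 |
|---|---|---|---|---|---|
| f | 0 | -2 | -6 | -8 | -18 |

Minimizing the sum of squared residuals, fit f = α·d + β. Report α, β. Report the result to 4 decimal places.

α = -3.0377, β = 0.4906

Sums needed: Σd·d = 50, Σd = 12, Σ1 = 5.
And Σd·f = -146, Σf = -34.
So XᵀX·[α, β]ᵀ = Xᵀf: [[50, 12]; [12, 5]]·[α, β]ᵀ = [-146, -34]ᵀ.
Eliminating β: 5·(row 1) − 12·(row 2) gives 106·α = 5·(-146) − 12·(-34) = -322, so α = -161/53.
Then β = ((-34) − 12·(-161/53))/5 = 26/53.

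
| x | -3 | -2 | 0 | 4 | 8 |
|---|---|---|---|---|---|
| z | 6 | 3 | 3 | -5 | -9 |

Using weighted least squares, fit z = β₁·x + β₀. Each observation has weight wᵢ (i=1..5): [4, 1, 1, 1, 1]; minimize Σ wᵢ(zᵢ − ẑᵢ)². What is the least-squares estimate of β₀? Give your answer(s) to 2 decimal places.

The normal system MᵀWM·[β₁, β₀]ᵀ = MᵀWz is [[120, -2]; [-2, 8]]·[β₁, β₀]ᵀ = [-170, 16]ᵀ.
det = 120·8 − (-2)² = 956.
β₁ = ((-170)·8 − (-2)·16)/956 = -332/239; β₀ = (120·16 − (-2)·(-170))/956 = 395/239.

β₀ = 1.65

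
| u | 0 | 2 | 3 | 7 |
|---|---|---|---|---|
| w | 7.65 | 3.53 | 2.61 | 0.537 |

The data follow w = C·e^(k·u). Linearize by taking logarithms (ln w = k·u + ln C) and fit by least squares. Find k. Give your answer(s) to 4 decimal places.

k = -0.3789

Linearized form: ln w = k·u + ln C. From the 4 transformed points,
XᵀX = [[62.0000, 12.0000]; [12.0000, 4]], rhs = [1.0483, 3.6336]ᵀ  (here Σu = 12.0000, Σ(u)² = 62.0000, Σln w = 3.6336, Σu·ln w = 1.0483).
Δ = 62.0000·4 − (12.0000)² = 104.0000; k = (1.0483·4 − 12.0000·3.6336)/104.0000 = -0.37894, ln C = (62.0000·3.6336 − 12.0000·1.0483)/104.0000 = 2.04522.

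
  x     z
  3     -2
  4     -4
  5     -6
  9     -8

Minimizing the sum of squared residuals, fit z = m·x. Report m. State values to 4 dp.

Entries of MᵀM: Σx·x = 131.
And Σx·z = -124.
m = (-124)/131 = -0.946565.

m = -0.9466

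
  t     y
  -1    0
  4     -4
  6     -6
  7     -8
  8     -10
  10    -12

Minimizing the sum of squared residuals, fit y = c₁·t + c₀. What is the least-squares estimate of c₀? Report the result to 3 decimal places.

Setting ∂/∂c₁ … = 0 gives: 266·c₁ + 34·c₀ = -308;  34·c₁ + 6·c₀ = -40.
Determinant 266·6 − 34² = 440.
c₁ = ((-308)·6 − 34·(-40))/440 = -61/55; c₀ = (266·(-40) − 34·(-308))/440 = -21/55.

c₀ = -0.382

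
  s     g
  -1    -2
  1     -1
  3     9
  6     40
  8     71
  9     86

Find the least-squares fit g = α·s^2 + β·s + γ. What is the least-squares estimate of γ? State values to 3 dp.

γ = -2.471

Sums needed: Σs^2·s^2 = 12036, Σs^2·s = 1484, Σs^2 = 192, Σs·s = 192, Σs = 26, Σ1 = 6.
Right-hand side: Σs^2·g = 13028, Σs·g = 1610, Σg = 203.
So AᵀA·[α, β, γ]ᵀ = Aᵀg: [[12036, 1484, 192]; [1484, 192, 26]; [192, 26, 6]]·[α, β, γ]ᵀ = [13028, 1610, 203]ᵀ.
Solving the 3×3 system (Gaussian elimination) gives α = 10507/10582, β = 11065/10582, γ = -13074/5291.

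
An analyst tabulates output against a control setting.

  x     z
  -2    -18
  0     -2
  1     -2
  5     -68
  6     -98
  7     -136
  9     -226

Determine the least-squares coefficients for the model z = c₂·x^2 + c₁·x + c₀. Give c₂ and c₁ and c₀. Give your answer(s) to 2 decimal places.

Forming MᵀM = [[10900, 1406, 196]; [1406, 196, 26]; [196, 26, 7]] and Mᵀz = [-30272, -3880, -550]ᵀ gives MᵀM·[c₂, c₁, c₀]ᵀ = Mᵀz.
Inverting the 3×3 Gram matrix, [c₂, c₁, c₀]ᵀ = [-135986/45747, 82016/45747, -91430/45747]ᵀ.

c₂ = -2.97, c₁ = 1.79, c₀ = -2.00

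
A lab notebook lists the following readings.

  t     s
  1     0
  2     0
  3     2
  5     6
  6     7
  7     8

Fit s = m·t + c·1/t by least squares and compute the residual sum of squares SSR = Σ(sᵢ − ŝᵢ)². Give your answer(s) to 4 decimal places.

SSR = 3.5986

Entries of AᵀA: Σt·t = 124, Σt·1/t = 6, Σ1/t·1/t = 31957/22050.
For Aᵀs: Σt·s = 134, Σ1/t·s = 877/210.
Normal equations: [[124, 6]; [6, 31957/22050]]·[m, c]ᵀ = [134, 877/210]ᵀ.
det = 124·(31957/22050) − 6² = 1584434/11025.
m = (134·(31957/22050) − 6·(877/210))/(1584434/11025) = 932432/792217; c = (124·(877/210) − 6·134)/(1584434/11025) = -1577415/792217.
Residuals: 644983/792217, -2152313/1584434, -687057/792217, 406625/792217, 427659/1584434, 2121/46601; SSR = 5701797/1584434.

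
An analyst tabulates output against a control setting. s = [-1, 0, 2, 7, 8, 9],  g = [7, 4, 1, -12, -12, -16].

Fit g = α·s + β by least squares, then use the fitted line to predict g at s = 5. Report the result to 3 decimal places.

ĝ = -6.533

Entries of AᵀA: Σs·s = 199, Σs = 25, Σ1 = 6.
For Aᵀg: Σs·g = -329, Σg = -28.
So AᵀA·[α, β]ᵀ = Aᵀg: [[199, 25]; [25, 6]]·[α, β]ᵀ = [-329, -28]ᵀ.
Δ = 199·6 − 25² = 569.
α = ((-329)·6 − 25·(-28))/569 = -1274/569; β = (199·(-28) − 25·(-329))/569 = 2653/569.
At s = 5: ĝ = (-1274/569)·(5) + (2653/569)·(1) = -3717/569.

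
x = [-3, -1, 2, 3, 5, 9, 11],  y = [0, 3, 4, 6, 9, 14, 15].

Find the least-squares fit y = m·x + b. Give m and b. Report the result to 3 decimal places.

Compute the Gram sums: Σx·x = 250, Σx = 26, Σ1 = 7.
Moment sums: Σx·y = 359, Σy = 51.
So AᵀA·[m, b]ᵀ = Aᵀy: [[250, 26]; [26, 7]]·[m, b]ᵀ = [359, 51]ᵀ.
det = 250·7 − 26² = 1074.
m = (359·7 − 26·51)/1074 = 1187/1074; b = (250·51 − 26·359)/1074 = 1708/537.

m = 1.105, b = 3.181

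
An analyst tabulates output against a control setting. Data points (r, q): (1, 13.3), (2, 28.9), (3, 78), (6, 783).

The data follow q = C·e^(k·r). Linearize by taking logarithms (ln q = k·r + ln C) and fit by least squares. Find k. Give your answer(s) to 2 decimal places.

k = 0.82

With ln qᵢ as the transformed response and rᵢ as the regressor:
Σr = 12.0000, Σ(r)² = 50.0000, Σln q = 16.9714, Σr·ln q = 62.3644.
Equations: 50.0000·k + 12.0000·ln C = 62.3644;  12.0000·k + 4·ln C = 16.9714.
Solving (det = 56.0000): k = 0.81786, ln C = 1.78928.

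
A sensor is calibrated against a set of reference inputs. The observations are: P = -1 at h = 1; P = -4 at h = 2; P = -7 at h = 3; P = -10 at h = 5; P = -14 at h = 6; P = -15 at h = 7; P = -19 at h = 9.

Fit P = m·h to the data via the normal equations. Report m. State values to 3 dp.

m = -2.146

Sums needed: Σh·h = 205.
Right-hand side: Σh·P = -440.
Normal equations: [[205]]·[m]ᵀ = [-440]ᵀ.
m = (-440)/205 = -2.14634.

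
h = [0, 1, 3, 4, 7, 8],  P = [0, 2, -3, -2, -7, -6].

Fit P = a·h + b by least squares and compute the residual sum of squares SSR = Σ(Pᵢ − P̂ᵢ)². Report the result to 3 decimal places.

Compute the Gram sums: Σh·h = 139, Σh = 23, Σ1 = 6.
Right-hand side: Σh·P = -112, ΣP = -16.
Determinant 139·6 − 23² = 305.
a = ((-112)·6 − 23·(-16))/305 = -304/305; b = (139·(-16) − 23·(-112))/305 = 352/305.
Residuals: -352/305, 562/305, -71/61, 254/305, -359/305, 50/61; SSR = 2694/305.

SSR = 8.833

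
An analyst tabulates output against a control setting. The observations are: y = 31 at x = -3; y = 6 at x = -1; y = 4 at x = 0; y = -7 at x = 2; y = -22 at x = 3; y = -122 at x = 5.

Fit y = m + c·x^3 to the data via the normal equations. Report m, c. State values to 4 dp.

Sums needed: Σ1 = 6, Σx^3 = 132, Σx^3·x^3 = 17148.
Right-hand side: Σy = -110, Σx^3·y = -16743.
AᵀA·[m, c]ᵀ = Aᵀy becomes [[6, 132]; [132, 17148]]·[m, c]ᵀ = [-110, -16743]ᵀ.
Determinant 6·17148 − 132² = 85464.
m = ((-110)·17148 − 132·(-16743))/85464 = 26983/7122; c = (6·(-16743) − 132·(-110))/85464 = -14323/14244.

m = 3.7887, c = -1.0055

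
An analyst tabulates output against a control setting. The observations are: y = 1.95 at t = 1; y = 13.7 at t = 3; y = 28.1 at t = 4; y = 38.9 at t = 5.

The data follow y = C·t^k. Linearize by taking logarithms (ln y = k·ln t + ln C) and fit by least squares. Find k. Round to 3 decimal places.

k = 1.876

Let Y = ln y. Fitting Y = k·ln t + ln C by least squares:
XᵀX = [[5.7191, 4.0943]; [4.0943, 4]], rhs = [13.3920, 10.2820]ᵀ  (here Σln t = 4.0943, Σ(ln t)² = 5.7191, Σln y = 10.2820, Σln t·ln y = 13.3920).
Solving (det = 6.1125): k = 1.87647, ln C = 0.64977.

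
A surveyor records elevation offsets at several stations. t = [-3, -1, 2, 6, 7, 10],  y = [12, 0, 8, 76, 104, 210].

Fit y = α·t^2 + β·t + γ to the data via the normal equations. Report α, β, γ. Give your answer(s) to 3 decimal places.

Normal-equation sums: Σt^2·t^2 = 13795, Σt^2·t = 1539, Σt^2 = 199, Σt·t = 199, Σt = 21, Σ1 = 6.
For Xᵀy: Σt^2·y = 28972, Σt·y = 3264, Σy = 410.
XᵀX·[α, β, γ]ᵀ = Xᵀy becomes [[13795, 1539, 199]; [1539, 199, 21]; [199, 21, 6]]·[α, β, γ]ᵀ = [28972, 3264, 410]ᵀ.
Row-reducing yields α = 291347/144859, β = 155277/144859, γ = -27980/13169.

α = 2.011, β = 1.072, γ = -2.125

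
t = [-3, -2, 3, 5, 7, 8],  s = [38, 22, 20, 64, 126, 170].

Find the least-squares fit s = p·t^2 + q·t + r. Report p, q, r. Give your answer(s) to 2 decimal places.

p = 2.96, q = -2.96, r = 3.21

Compute the Gram sums: Σt^2·t^2 = 7300, Σt^2·t = 972, Σt^2 = 160, Σt·t = 160, Σt = 18, Σ1 = 6.
For Mᵀs: Σt^2·s = 19264, Σt·s = 2464, Σs = 440.
MᵀM·[p, q, r]ᵀ = Mᵀs becomes [[7300, 972, 160]; [972, 160, 18]; [160, 18, 6]]·[p, q, r]ᵀ = [19264, 2464, 440]ᵀ.
Solving the 3×3 system (Gaussian elimination) gives p = 88276/29801, q = -88108/29801, r = 95704/29801.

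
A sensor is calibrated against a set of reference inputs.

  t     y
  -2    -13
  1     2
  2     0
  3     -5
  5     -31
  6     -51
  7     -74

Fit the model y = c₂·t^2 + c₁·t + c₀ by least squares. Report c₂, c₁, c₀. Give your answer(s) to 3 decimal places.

The normal equations are: 4436·c₂ + 712·c₁ + 128·c₀ = -6332;  712·c₂ + 128·c₁ + 22·c₀ = -966;  128·c₂ + 22·c₁ + 7·c₀ = -172.
Row-reducing yields c₂ = -3488/1713, c₁ = 11945/3426, c₀ = 973/571.

c₂ = -2.036, c₁ = 3.487, c₀ = 1.704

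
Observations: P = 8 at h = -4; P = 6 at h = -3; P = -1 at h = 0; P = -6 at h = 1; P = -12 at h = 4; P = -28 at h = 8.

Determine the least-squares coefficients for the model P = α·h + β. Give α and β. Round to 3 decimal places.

Sums needed: Σh·h = 106, Σh = 6, Σ1 = 6.
Right-hand side: Σh·P = -328, ΣP = -33.
Normal equations: [[106, 6]; [6, 6]]·[α, β]ᵀ = [-328, -33]ᵀ.
Δ = 106·6 − 6² = 600.
α = ((-328)·6 − 6·(-33))/600 = -59/20; β = (106·(-33) − 6·(-328))/600 = -51/20.

α = -2.950, β = -2.550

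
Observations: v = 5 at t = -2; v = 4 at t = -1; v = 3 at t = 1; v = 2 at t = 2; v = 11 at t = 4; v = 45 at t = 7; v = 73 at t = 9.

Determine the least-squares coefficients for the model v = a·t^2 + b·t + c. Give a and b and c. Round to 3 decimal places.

With design matrix M, MᵀM = [[9252, 1136, 156]; [1136, 156, 20]; [156, 20, 7]] and Mᵀv = [8329, 1009, 143]ᵀ.
Row-reducing yields a = 164273/165284, b = -143177/165284, c = 31163/41321.

a = 0.994, b = -0.866, c = 0.754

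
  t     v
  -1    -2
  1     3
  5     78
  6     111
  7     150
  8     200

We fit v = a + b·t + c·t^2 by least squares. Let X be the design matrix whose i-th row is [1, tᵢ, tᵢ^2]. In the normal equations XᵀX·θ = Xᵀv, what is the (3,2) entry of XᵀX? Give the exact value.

Row 3 ↔ basis t^2, column 2 ↔ basis t, so (XᵀX)_{3,2} = Σᵢ (t^2)·(t) = (1)·(-1) + (1)·(1) + (25)·(5) + (36)·(6) + (49)·(7) + (64)·(8) = 1196.

1196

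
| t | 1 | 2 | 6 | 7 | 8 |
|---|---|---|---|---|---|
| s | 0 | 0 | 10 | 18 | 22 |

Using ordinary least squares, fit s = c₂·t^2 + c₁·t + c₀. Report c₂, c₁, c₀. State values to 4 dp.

With design matrix X, XᵀX = [[7810, 1080, 154]; [1080, 154, 24]; [154, 24, 5]] and Xᵀs = [2650, 362, 50]ᵀ.
Inverting the 3×3 Gram matrix, [c₂, c₁, c₀]ᵀ = [1863/3559, -5173/3559, 3040/3559]ᵀ.

c₂ = 0.5235, c₁ = -1.4535, c₀ = 0.8542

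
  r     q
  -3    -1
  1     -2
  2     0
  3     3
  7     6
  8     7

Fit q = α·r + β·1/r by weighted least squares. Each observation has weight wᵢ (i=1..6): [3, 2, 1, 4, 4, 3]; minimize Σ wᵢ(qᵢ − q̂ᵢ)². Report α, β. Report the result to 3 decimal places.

Forming MᵀWM = [[457, 17]; [17, 89083/28224]] and MᵀWq = [377, 395/56]ᵀ gives MᵀWM·[α, β]ᵀ = MᵀWq.
Determinant 457·(89083/28224) − 17² = 32554195/28224.
α = (377·(89083/28224) − 17·(395/56))/(32554195/28224) = 30199931/32554195; β = (457·(395/56) − 17·377)/(32554195/28224) = -89908056/32554195.

α = 0.928, β = -2.762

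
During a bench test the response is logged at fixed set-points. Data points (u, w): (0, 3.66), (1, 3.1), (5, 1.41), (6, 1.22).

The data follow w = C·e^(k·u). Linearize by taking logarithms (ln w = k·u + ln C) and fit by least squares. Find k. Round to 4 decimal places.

k = -0.1874

Linearized form: ln w = k·u + ln C. From the 4 transformed points,
Σu = 12.0000, Σ(u)² = 62.0000, Σln w = 2.9713, Σu·ln w = 4.0425.
Equations: 62.0000·k + 12.0000·ln C = 4.0425;  12.0000·k + 4·ln C = 2.9713.
Slope k = (n·Σu·ln w − Σu·Σln w)/(n·Σ(u)² − (Σu)²) = (4·4.0425 − 12.0000·2.9713)/104.0000 = -0.18736; ln C = (Σln w − k·Σu)/n = 1.30492.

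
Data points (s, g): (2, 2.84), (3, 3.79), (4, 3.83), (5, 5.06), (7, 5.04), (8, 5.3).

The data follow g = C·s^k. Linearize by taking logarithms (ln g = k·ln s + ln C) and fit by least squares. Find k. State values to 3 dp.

k = 0.443

Let Y = ln g. Fitting Y = k·ln s + ln C by least squares:
AᵀA = [[14.3101, 8.8128]; [8.8128, 6]], rhs = [13.2736, 8.6255]ᵀ  (here Σln s = 8.8128, Σ(ln s)² = 14.3101, Σln g = 8.6255, Σln s·ln g = 13.2736).
Solving (det = 8.1947): k = 0.44251, ln C = 0.78763.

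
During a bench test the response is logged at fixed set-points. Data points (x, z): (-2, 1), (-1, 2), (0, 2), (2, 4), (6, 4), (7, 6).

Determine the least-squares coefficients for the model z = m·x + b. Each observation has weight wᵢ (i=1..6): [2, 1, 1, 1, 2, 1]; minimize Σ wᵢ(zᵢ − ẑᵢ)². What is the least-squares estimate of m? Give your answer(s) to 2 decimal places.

m = 0.43

Forming MᵀWM = [[134, 16]; [16, 8]] and MᵀWz = [92, 24]ᵀ gives MᵀWM·[m, b]ᵀ = MᵀWz.
Determinant 134·8 − 16² = 816.
m = (92·8 − 16·24)/816 = 22/51; b = (134·24 − 16·92)/816 = 109/51.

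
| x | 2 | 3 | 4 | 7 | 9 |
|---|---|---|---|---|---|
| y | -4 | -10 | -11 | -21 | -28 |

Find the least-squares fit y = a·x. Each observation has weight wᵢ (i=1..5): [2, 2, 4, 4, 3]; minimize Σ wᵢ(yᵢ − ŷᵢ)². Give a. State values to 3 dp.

Setting ∂/∂a … = 0 gives: 529·a = -1596.
(Σwᵢ·x·x = 529, Σwᵢ·x·y = -1596.)
Hence a = -1596 / 529 ≈ -3.01701.

a = -3.017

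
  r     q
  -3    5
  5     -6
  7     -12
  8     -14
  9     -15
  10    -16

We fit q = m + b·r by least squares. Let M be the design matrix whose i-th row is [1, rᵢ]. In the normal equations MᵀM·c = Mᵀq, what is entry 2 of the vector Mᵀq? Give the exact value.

-536

Entry 2 ↔ basis r, so (Mᵀq)_{2} = Σᵢ (r)·qᵢ = (-3)·(5) + (5)·(-6) + (7)·(-12) + (8)·(-14) + (9)·(-15) + (10)·(-16) = -536.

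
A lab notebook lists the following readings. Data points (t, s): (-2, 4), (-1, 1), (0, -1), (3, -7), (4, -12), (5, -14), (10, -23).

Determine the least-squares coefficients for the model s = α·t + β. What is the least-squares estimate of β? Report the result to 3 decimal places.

β = -1.213

Compute the Gram sums: Σt·t = 155, Σt = 19, Σ1 = 7.
And Σt·s = -378, Σs = -52.
det = 155·7 − 19² = 724.
α = ((-378)·7 − 19·(-52))/724 = -829/362; β = (155·(-52) − 19·(-378))/724 = -439/362.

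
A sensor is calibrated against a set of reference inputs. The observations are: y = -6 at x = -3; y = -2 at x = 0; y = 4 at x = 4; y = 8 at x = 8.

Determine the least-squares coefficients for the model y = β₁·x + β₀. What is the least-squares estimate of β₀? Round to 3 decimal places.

β₀ = -1.913

Entries of AᵀA: Σx·x = 89, Σx = 9, Σ1 = 4.
Moment sums: Σx·y = 98, Σy = 4.
AᵀA·[β₁, β₀]ᵀ = Aᵀy becomes [[89, 9]; [9, 4]]·[β₁, β₀]ᵀ = [98, 4]ᵀ.
det = 89·4 − 9² = 275.
β₁ = (98·4 − 9·4)/275 = 356/275; β₀ = (89·4 − 9·98)/275 = -526/275.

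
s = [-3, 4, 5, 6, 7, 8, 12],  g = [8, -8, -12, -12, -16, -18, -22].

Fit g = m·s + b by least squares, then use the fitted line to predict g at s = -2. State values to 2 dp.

ĝ = 4.37

Normal-equation sums: Σs·s = 343, Σs = 39, Σ1 = 7.
And Σs·g = -708, Σg = -80.
MᵀM·[m, b]ᵀ = Mᵀg becomes [[343, 39]; [39, 7]]·[m, b]ᵀ = [-708, -80]ᵀ.
Determinant 343·7 − 39² = 880.
m = ((-708)·7 − 39·(-80))/880 = -459/220; b = (343·(-80) − 39·(-708))/880 = 43/220.
At s = -2: ĝ = (-459/220)·(-2) + (43/220)·(1) = 961/220.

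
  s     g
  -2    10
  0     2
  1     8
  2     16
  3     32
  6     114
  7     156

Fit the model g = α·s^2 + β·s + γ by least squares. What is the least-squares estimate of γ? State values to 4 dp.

The normal system AᵀA·[α, β, γ]ᵀ = Aᵀg is [[3811, 587, 103]; [587, 103, 17]; [103, 17, 7]]·[α, β, γ]ᵀ = [12148, 1892, 338]ᵀ.
Row-reducing yields α = 15935/5481, β = 24457/16443, γ = 4450/2349.

γ = 1.8944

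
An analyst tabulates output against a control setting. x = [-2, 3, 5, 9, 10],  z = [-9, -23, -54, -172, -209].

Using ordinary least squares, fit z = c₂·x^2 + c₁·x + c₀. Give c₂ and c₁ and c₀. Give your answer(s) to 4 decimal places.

c₂ = -2.0208, c₁ = -0.5515, c₀ = -2.1328

Compute the Gram sums: Σx^2·x^2 = 17283, Σx^2·x = 1873, Σx^2 = 219, Σx·x = 219, Σx = 25, Σ1 = 5.
Moment sums: Σx^2·z = -36425, Σx·z = -3959, Σz = -467.
Solving the 3×3 system (Gaussian elimination) gives c₂ = -148591/73532, c₁ = -40555/73532, c₀ = -39207/18383.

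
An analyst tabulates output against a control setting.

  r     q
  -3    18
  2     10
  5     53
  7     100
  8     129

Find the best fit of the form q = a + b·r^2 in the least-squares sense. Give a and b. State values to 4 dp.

a = 1.5614, b = 2.0013

With design matrix X, XᵀX = [[5, 151]; [151, 7219]] and Xᵀq = [310, 14683]ᵀ.
Eliminating b: 7219·(row 1) − 151·(row 2) gives 13294·a = 7219·310 − 151·14683 = 20757, so a = 1221/782.
Then b = (14683 − 151·(1221/782))/7219 = 1565/782.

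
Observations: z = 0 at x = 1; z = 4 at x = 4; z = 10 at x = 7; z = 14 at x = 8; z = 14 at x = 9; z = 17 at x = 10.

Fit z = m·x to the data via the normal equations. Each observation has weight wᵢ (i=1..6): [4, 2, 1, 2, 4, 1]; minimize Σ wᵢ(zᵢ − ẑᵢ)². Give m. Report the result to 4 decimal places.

Setting ∂/∂m … = 0 gives: 637·m = 1000.
m = 1000/637 = 1.56986.

m = 1.5699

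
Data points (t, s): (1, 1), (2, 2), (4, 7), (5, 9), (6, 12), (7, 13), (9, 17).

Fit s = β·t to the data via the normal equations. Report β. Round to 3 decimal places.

β = 1.858

MᵀM·[β]ᵀ = Mᵀs reads: 212·β = 394.
β = 394/212 = 1.85849.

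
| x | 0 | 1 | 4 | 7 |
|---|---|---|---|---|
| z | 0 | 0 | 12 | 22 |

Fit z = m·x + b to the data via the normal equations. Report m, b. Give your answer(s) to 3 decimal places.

m = 3.333, b = -1.500

The normal system MᵀM·[m, b]ᵀ = Mᵀz is [[66, 12]; [12, 4]]·[m, b]ᵀ = [202, 34]ᵀ.
det = 66·4 − 12² = 120.
m = (202·4 − 12·34)/120 = 10/3; b = (66·34 − 12·202)/120 = -3/2.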